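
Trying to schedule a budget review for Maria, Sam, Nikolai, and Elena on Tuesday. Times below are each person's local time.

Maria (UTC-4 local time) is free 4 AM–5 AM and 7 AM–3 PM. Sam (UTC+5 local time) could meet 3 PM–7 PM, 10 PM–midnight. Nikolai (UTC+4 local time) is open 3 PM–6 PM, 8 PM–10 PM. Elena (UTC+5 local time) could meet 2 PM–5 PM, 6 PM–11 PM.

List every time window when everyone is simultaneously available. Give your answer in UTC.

Maria in UTC: 08:00-09:00, 11:00-19:00 (add 4h to convert from UTC-4).
Sam in UTC: 10:00-14:00, 17:00-19:00 (subtract 5h to convert from UTC+5).
Nikolai in UTC: 11:00-14:00, 16:00-18:00 (subtract 4h to convert from UTC+4).
Elena in UTC: 09:00-12:00, 13:00-18:00 (subtract 5h to convert from UTC+5).
Maria ∩ Sam: 11:00-14:00, 17:00-19:00.
Maria ∩ Sam ∩ Nikolai: 11:00-14:00, 17:00-18:00.
Maria ∩ Sam ∩ Nikolai ∩ Elena: 11:00-12:00, 13:00-14:00, 17:00-18:00.

11:00-12:00, 13:00-14:00, 17:00-18:00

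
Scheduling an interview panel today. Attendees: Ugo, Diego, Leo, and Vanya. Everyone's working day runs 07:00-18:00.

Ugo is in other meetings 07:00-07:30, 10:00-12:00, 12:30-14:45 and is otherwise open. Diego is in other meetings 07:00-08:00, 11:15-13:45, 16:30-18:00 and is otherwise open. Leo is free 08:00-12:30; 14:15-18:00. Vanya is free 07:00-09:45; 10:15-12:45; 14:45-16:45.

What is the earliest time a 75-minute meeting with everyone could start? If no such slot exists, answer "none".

08:00

Ugo free: 07:30-10:00, 12:00-12:30, 14:45-18:00 (invert busy blocks within the working day).
Diego free: 08:00-11:15, 13:45-16:30 (invert busy blocks within the working day).
Leo free: 08:00-12:30, 14:15-18:00.
Vanya free: 07:00-09:45, 10:15-12:45, 14:45-16:45.
Ugo ∩ Diego: 08:00-10:00, 14:45-16:30.
Ugo ∩ Diego ∩ Leo: 08:00-10:00, 14:45-16:30.
Ugo ∩ Diego ∩ Leo ∩ Vanya: 08:00-09:45, 14:45-16:30.
The first common window of at least 75 minutes is 08:00-09:45, so the earliest start is 08:00.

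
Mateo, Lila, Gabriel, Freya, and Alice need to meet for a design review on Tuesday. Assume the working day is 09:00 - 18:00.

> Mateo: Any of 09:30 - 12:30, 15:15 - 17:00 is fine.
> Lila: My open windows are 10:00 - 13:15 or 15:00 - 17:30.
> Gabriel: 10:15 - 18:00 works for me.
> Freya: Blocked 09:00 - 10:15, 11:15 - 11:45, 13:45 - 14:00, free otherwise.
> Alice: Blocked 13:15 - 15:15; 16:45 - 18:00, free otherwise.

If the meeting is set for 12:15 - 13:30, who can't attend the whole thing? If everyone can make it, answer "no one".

Mateo free: 09:30-12:30, 15:15-17:00.
Lila free: 10:00-13:15, 15:00-17:30.
Gabriel free: 10:15-18:00.
Freya free: 10:15-11:15, 11:45-13:45, 14:00-18:00 (invert busy blocks within the working day).
Alice free: 09:00-13:15, 15:15-16:45 (invert busy blocks within the working day).
Mateo: not fully free for 12:15-13:30. Lila: not fully free for 12:15-13:30. Gabriel: free for 12:15-13:30. Freya: free for 12:15-13:30. Alice: not fully free for 12:15-13:30.

Alice, Lila, Mateo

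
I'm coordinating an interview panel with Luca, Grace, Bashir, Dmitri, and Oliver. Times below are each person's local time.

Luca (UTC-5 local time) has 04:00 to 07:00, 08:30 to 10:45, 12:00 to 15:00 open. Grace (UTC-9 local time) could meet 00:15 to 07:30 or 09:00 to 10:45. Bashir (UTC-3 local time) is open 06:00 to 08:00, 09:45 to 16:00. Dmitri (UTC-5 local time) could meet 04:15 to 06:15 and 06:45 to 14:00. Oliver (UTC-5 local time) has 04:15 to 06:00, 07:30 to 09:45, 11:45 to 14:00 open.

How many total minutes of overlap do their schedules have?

Luca in UTC: 09:00-12:00, 13:30-15:45, 17:00-20:00 (add 5h to convert from UTC-5).
Grace in UTC: 09:15-16:30, 18:00-19:45 (add 9h to convert from UTC-9).
Bashir in UTC: 09:00-11:00, 12:45-19:00 (add 3h to convert from UTC-3).
Dmitri in UTC: 09:15-11:15, 11:45-19:00 (add 5h to convert from UTC-5).
Oliver in UTC: 09:15-11:00, 12:30-14:45, 16:45-19:00 (add 5h to convert from UTC-5).
Luca ∩ Grace: 09:15-12:00, 13:30-15:45, 18:00-19:45.
Luca ∩ Grace ∩ Bashir: 09:15-11:00, 13:30-15:45, 18:00-19:00.
Luca ∩ Grace ∩ Bashir ∩ Dmitri: 09:15-11:00, 13:30-15:45, 18:00-19:00.
Luca ∩ Grace ∩ Bashir ∩ Dmitri ∩ Oliver: 09:15-11:00, 13:30-14:45, 18:00-19:00.
Summing the common windows: 105 + 75 + 60 = 240 minutes.

240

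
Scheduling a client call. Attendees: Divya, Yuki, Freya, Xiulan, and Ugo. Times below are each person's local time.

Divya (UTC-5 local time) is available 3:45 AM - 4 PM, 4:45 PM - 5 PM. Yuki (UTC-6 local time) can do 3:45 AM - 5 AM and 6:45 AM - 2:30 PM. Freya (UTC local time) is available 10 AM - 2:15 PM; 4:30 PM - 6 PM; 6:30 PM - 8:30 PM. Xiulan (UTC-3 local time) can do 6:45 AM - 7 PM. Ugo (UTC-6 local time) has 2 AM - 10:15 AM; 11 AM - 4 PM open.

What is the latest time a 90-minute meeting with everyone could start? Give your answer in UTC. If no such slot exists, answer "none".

19:00

Divya in UTC: 08:45-21:00, 21:45-22:00 (add 5h to convert from UTC-5).
Yuki in UTC: 09:45-11:00, 12:45-20:30 (add 6h to convert from UTC-6).
Freya in UTC: 10:00-14:15, 16:30-18:00, 18:30-20:30.
Xiulan in UTC: 09:45-22:00 (add 3h to convert from UTC-3).
Ugo in UTC: 08:00-16:15, 17:00-22:00 (add 6h to convert from UTC-6).
Divya ∩ Yuki: 09:45-11:00, 12:45-20:30.
Divya ∩ Yuki ∩ Freya: 10:00-11:00, 12:45-14:15, 16:30-18:00, 18:30-20:30.
Divya ∩ Yuki ∩ Freya ∩ Xiulan: 10:00-11:00, 12:45-14:15, 16:30-18:00, 18:30-20:30.
Divya ∩ Yuki ∩ Freya ∩ Xiulan ∩ Ugo: 10:00-11:00, 12:45-14:15, 17:00-18:00, 18:30-20:30.
The last common window of at least 90 minutes is 18:30-20:30; a 90-minute meeting can start as late as 19:00 and still end by 20:30.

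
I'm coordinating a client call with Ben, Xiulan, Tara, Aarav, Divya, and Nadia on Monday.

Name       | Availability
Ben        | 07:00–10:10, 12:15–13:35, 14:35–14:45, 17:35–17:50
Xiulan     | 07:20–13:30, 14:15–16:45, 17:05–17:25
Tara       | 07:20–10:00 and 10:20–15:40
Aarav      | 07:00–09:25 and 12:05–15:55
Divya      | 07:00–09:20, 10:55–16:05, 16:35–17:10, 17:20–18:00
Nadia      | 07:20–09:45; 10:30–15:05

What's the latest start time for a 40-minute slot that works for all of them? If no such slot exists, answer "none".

12:50

Ben ∩ Xiulan: 07:20-10:10, 12:15-13:30, 14:35-14:45.
Ben ∩ Xiulan ∩ Tara: 07:20-10:00, 12:15-13:30, 14:35-14:45.
Ben ∩ Xiulan ∩ Tara ∩ Aarav: 07:20-09:25, 12:15-13:30, 14:35-14:45.
Ben ∩ Xiulan ∩ Tara ∩ Aarav ∩ Divya: 07:20-09:20, 12:15-13:30, 14:35-14:45.
Ben ∩ Xiulan ∩ Tara ∩ Aarav ∩ Divya ∩ Nadia: 07:20-09:20, 12:15-13:30, 14:35-14:45.
The last common window of at least 40 minutes is 12:15-13:30; a 40-minute meeting can start as late as 12:50 and still end by 13:30.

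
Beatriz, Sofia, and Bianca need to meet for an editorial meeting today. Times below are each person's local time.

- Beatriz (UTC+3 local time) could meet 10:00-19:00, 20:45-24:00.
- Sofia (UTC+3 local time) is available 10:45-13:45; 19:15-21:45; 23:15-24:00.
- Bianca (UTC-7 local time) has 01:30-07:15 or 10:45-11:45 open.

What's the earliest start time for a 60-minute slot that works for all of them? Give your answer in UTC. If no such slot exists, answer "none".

Beatriz in UTC: 07:00-16:00, 17:45-21:00 (subtract 3h to convert from UTC+3).
Sofia in UTC: 07:45-10:45, 16:15-18:45, 20:15-21:00 (subtract 3h to convert from UTC+3).
Bianca in UTC: 08:30-14:15, 17:45-18:45 (add 7h to convert from UTC-7).
Beatriz ∩ Sofia: 07:45-10:45, 17:45-18:45, 20:15-21:00.
Beatriz ∩ Sofia ∩ Bianca: 08:30-10:45, 17:45-18:45.
The first common window of at least 60 minutes is 08:30-10:45, so the earliest start is 08:30.

08:30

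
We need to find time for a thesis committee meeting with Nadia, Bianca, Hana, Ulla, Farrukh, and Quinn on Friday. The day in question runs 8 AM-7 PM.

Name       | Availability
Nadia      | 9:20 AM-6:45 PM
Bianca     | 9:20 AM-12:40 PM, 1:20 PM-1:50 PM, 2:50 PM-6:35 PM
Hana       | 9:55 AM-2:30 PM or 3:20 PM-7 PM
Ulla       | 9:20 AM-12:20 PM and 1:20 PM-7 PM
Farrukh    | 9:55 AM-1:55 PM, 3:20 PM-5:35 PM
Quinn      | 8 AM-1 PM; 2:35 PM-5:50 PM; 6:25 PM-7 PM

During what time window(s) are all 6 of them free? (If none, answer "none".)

Nadia ∩ Bianca: 09:20-12:40, 13:20-13:50, 14:50-18:35.
Nadia ∩ Bianca ∩ Hana: 09:55-12:40, 13:20-13:50, 15:20-18:35.
Nadia ∩ Bianca ∩ Hana ∩ Ulla: 09:55-12:20, 13:20-13:50, 15:20-18:35.
Nadia ∩ Bianca ∩ Hana ∩ Ulla ∩ Farrukh: 09:55-12:20, 13:20-13:50, 15:20-17:35.
Nadia ∩ Bianca ∩ Hana ∩ Ulla ∩ Farrukh ∩ Quinn: 09:55-12:20, 15:20-17:35.
So the common availability across everyone is 09:55-12:20, 15:20-17:35.

09:55-12:20, 15:20-17:35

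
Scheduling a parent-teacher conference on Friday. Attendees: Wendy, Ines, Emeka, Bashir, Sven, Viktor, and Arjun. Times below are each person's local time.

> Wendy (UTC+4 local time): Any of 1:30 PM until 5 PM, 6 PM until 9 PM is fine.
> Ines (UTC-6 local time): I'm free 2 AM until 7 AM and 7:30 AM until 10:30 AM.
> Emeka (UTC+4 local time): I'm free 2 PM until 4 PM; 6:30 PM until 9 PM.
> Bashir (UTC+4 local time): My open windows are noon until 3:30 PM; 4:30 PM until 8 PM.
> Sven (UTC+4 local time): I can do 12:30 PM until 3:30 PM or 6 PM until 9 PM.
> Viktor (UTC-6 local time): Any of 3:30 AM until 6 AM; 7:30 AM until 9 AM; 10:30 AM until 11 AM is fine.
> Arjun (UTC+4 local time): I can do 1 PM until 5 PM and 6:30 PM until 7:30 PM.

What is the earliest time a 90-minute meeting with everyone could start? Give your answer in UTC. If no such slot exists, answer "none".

Wendy in UTC: 09:30-13:00, 14:00-17:00 (subtract 4h to convert from UTC+4).
Ines in UTC: 08:00-13:00, 13:30-16:30 (add 6h to convert from UTC-6).
Emeka in UTC: 10:00-12:00, 14:30-17:00 (subtract 4h to convert from UTC+4).
Bashir in UTC: 08:00-11:30, 12:30-16:00 (subtract 4h to convert from UTC+4).
Sven in UTC: 08:30-11:30, 14:00-17:00 (subtract 4h to convert from UTC+4).
Viktor in UTC: 09:30-12:00, 13:30-15:00, 16:30-17:00 (add 6h to convert from UTC-6).
Arjun in UTC: 09:00-13:00, 14:30-15:30 (subtract 4h to convert from UTC+4).
Wendy ∩ Ines: 09:30-13:00, 14:00-16:30.
Wendy ∩ Ines ∩ Emeka: 10:00-12:00, 14:30-16:30.
Wendy ∩ Ines ∩ Emeka ∩ Bashir: 10:00-11:30, 14:30-16:00.
Wendy ∩ Ines ∩ Emeka ∩ Bashir ∩ Sven: 10:00-11:30, 14:30-16:00.
Wendy ∩ Ines ∩ Emeka ∩ Bashir ∩ Sven ∩ Viktor: 10:00-11:30, 14:30-15:00.
Wendy ∩ Ines ∩ Emeka ∩ Bashir ∩ Sven ∩ Viktor ∩ Arjun: 10:00-11:30, 14:30-15:00.
The first common window of at least 90 minutes is 10:00-11:30, so the earliest start is 10:00.

10:00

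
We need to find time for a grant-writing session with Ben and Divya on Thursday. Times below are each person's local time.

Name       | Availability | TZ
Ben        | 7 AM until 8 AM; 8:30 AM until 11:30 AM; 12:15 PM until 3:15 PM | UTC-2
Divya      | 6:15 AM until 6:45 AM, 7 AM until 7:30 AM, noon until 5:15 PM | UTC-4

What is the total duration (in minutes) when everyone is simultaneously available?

Ben in UTC: 09:00-10:00, 10:30-13:30, 14:15-17:15 (add 2h to convert from UTC-2).
Divya in UTC: 10:15-10:45, 11:00-11:30, 16:00-21:15 (add 4h to convert from UTC-4).
Ben ∩ Divya: 10:30-10:45, 11:00-11:30, 16:00-17:15.
Those are the intersection windows.
Summing the common windows: 15 + 30 + 75 = 120 minutes.

120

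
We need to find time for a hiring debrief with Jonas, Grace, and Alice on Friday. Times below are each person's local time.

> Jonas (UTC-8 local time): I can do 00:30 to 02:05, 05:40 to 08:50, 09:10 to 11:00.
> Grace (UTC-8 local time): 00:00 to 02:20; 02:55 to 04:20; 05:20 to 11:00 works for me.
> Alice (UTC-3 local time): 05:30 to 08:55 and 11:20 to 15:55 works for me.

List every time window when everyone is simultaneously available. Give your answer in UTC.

08:30-10:05, 14:20-16:50, 17:10-18:55

Jonas in UTC: 08:30-10:05, 13:40-16:50, 17:10-19:00 (add 8h to convert from UTC-8).
Grace in UTC: 08:00-10:20, 10:55-12:20, 13:20-19:00 (add 8h to convert from UTC-8).
Alice in UTC: 08:30-11:55, 14:20-18:55 (add 3h to convert from UTC-3).
Jonas ∩ Grace: 08:30-10:05, 13:40-16:50, 17:10-19:00.
Jonas ∩ Grace ∩ Alice: 08:30-10:05, 14:20-16:50, 17:10-18:55.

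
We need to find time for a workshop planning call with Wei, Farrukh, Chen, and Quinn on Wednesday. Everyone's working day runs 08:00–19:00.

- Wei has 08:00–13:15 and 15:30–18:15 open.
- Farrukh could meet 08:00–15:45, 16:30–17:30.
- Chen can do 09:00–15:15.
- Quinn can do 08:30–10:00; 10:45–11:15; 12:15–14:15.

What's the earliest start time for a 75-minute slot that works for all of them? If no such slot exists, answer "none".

none

Wei ∩ Farrukh: 08:00-13:15, 15:30-15:45, 16:30-17:30.
Wei ∩ Farrukh ∩ Chen: 09:00-13:15.
Wei ∩ Farrukh ∩ Chen ∩ Quinn: 09:00-10:00, 10:45-11:15, 12:15-13:15.
So the common availability across everyone is 09:00-10:00, 10:45-11:15, 12:15-13:15.
No common window is at least 75 minutes long.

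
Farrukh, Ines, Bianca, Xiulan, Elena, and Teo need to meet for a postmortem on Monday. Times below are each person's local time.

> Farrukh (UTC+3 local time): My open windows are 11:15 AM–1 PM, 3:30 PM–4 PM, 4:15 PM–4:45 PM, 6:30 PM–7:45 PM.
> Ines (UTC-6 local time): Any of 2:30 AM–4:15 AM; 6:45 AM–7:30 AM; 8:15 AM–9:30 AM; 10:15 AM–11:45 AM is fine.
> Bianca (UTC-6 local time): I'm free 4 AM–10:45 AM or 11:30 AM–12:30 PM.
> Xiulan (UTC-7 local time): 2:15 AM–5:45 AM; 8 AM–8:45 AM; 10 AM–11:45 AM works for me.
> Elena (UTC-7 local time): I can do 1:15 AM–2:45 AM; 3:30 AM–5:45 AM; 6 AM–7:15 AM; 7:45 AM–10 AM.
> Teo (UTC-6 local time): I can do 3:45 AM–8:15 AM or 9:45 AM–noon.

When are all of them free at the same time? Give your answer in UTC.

Farrukh in UTC: 08:15-10:00, 12:30-13:00, 13:15-13:45, 15:30-16:45 (subtract 3h to convert from UTC+3).
Ines in UTC: 08:30-10:15, 12:45-13:30, 14:15-15:30, 16:15-17:45 (add 6h to convert from UTC-6).
Bianca in UTC: 10:00-16:45, 17:30-18:30 (add 6h to convert from UTC-6).
Xiulan in UTC: 09:15-12:45, 15:00-15:45, 17:00-18:45 (add 7h to convert from UTC-7).
Elena in UTC: 08:15-09:45, 10:30-12:45, 13:00-14:15, 14:45-17:00 (add 7h to convert from UTC-7).
Teo in UTC: 09:45-14:15, 15:45-18:00 (add 6h to convert from UTC-6).
Farrukh ∩ Ines: 08:30-10:00, 12:45-13:00, 13:15-13:30, 16:15-16:45.
Farrukh ∩ Ines ∩ Bianca: 12:45-13:00, 13:15-13:30, 16:15-16:45.
Farrukh ∩ Ines ∩ Bianca ∩ Xiulan: ∅.
Farrukh ∩ Ines ∩ Bianca ∩ Xiulan ∩ Elena: ∅.
Farrukh ∩ Ines ∩ Bianca ∩ Xiulan ∩ Elena ∩ Teo: ∅.
There is no time when everyone is free.

none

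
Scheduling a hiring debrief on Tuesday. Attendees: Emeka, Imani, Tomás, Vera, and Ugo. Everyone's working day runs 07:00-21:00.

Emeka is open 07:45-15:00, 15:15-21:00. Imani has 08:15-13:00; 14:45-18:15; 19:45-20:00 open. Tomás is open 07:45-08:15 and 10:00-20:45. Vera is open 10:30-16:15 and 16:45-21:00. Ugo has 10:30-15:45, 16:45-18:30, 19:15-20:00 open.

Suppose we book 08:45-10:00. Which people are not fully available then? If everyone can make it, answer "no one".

Emeka: free for 08:45-10:00. Imani: free for 08:45-10:00. Tomás: not fully free for 08:45-10:00. Vera: not fully free for 08:45-10:00. Ugo: not fully free for 08:45-10:00.

Tomás, Ugo, Vera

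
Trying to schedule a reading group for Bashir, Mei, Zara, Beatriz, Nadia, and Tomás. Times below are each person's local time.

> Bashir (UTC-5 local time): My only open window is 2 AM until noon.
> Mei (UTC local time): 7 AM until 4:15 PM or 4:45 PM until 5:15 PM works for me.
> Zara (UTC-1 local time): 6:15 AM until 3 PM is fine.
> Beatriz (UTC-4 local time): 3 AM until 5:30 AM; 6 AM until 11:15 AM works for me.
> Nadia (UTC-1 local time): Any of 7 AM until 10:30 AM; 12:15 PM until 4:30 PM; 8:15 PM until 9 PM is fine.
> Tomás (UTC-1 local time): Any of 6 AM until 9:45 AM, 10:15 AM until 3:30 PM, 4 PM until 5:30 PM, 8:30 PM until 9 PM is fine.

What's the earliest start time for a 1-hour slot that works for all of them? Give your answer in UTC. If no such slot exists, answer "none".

Bashir in UTC: 07:00-17:00 (add 5h to convert from UTC-5).
Mei in UTC: 07:00-16:15, 16:45-17:15.
Zara in UTC: 07:15-16:00 (add 1h to convert from UTC-1).
Beatriz in UTC: 07:00-09:30, 10:00-15:15 (add 4h to convert from UTC-4).
Nadia in UTC: 08:00-11:30, 13:15-17:30, 21:15-22:00 (add 1h to convert from UTC-1).
Tomás in UTC: 07:00-10:45, 11:15-16:30, 17:00-18:30, 21:30-22:00 (add 1h to convert from UTC-1).
Bashir ∩ Mei: 07:00-16:15, 16:45-17:00.
Bashir ∩ Mei ∩ Zara: 07:15-16:00.
Bashir ∩ Mei ∩ Zara ∩ Beatriz: 07:15-09:30, 10:00-15:15.
Bashir ∩ Mei ∩ Zara ∩ Beatriz ∩ Nadia: 08:00-09:30, 10:00-11:30, 13:15-15:15.
Bashir ∩ Mei ∩ Zara ∩ Beatriz ∩ Nadia ∩ Tomás: 08:00-09:30, 10:00-10:45, 11:15-11:30, 13:15-15:15.
The first common window of at least 60 minutes is 08:00-09:30, so the earliest start is 08:00.

08:00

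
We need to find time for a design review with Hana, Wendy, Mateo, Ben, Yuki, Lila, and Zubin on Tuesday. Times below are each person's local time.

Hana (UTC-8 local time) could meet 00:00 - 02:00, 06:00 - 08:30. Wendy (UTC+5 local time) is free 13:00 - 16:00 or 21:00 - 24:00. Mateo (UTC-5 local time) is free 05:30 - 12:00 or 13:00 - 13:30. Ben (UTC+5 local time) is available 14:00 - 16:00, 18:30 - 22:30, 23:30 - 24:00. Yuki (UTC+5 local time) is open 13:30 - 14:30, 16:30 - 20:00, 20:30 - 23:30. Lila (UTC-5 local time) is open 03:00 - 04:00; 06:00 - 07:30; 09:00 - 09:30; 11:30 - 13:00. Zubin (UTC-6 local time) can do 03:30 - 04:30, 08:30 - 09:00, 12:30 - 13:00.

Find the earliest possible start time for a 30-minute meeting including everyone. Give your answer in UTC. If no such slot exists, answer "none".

none

Hana in UTC: 08:00-10:00, 14:00-16:30 (add 8h to convert from UTC-8).
Wendy in UTC: 08:00-11:00, 16:00-19:00 (subtract 5h to convert from UTC+5).
Mateo in UTC: 10:30-17:00, 18:00-18:30 (add 5h to convert from UTC-5).
Ben in UTC: 09:00-11:00, 13:30-17:30, 18:30-19:00 (subtract 5h to convert from UTC+5).
Yuki in UTC: 08:30-09:30, 11:30-15:00, 15:30-18:30 (subtract 5h to convert from UTC+5).
Lila in UTC: 08:00-09:00, 11:00-12:30, 14:00-14:30, 16:30-18:00 (add 5h to convert from UTC-5).
Zubin in UTC: 09:30-10:30, 14:30-15:00, 18:30-19:00 (add 6h to convert from UTC-6).
Hana ∩ Wendy: 08:00-10:00, 16:00-16:30.
Hana ∩ Wendy ∩ Mateo: 16:00-16:30.
Hana ∩ Wendy ∩ Mateo ∩ Ben: 16:00-16:30.
Hana ∩ Wendy ∩ Mateo ∩ Ben ∩ Yuki: 16:00-16:30.
Hana ∩ Wendy ∩ Mateo ∩ Ben ∩ Yuki ∩ Lila: ∅.
Hana ∩ Wendy ∩ Mateo ∩ Ben ∩ Yuki ∩ Lila ∩ Zubin: ∅.
There is no time when everyone is free.
No common window is at least 30 minutes long.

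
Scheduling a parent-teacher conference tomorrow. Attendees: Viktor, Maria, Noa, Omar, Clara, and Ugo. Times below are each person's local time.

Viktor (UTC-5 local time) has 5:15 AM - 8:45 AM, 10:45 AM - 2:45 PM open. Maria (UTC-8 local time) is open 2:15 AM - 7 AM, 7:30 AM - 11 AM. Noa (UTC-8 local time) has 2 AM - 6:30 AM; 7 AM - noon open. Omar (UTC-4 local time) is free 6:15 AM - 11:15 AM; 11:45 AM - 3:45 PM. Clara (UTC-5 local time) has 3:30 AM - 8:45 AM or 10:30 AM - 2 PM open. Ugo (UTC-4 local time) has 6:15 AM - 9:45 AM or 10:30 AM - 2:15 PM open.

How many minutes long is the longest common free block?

210

Viktor in UTC: 10:15-13:45, 15:45-19:45 (add 5h to convert from UTC-5).
Maria in UTC: 10:15-15:00, 15:30-19:00 (add 8h to convert from UTC-8).
Noa in UTC: 10:00-14:30, 15:00-20:00 (add 8h to convert from UTC-8).
Omar in UTC: 10:15-15:15, 15:45-19:45 (add 4h to convert from UTC-4).
Clara in UTC: 08:30-13:45, 15:30-19:00 (add 5h to convert from UTC-5).
Ugo in UTC: 10:15-13:45, 14:30-18:15 (add 4h to convert from UTC-4).
Viktor ∩ Maria: 10:15-13:45, 15:45-19:00.
Viktor ∩ Maria ∩ Noa: 10:15-13:45, 15:45-19:00.
Viktor ∩ Maria ∩ Noa ∩ Omar: 10:15-13:45, 15:45-19:00.
Viktor ∩ Maria ∩ Noa ∩ Omar ∩ Clara: 10:15-13:45, 15:45-19:00.
Viktor ∩ Maria ∩ Noa ∩ Omar ∩ Clara ∩ Ugo: 10:15-13:45, 15:45-18:15.
The longest is 10:15-13:45 at 210 minutes.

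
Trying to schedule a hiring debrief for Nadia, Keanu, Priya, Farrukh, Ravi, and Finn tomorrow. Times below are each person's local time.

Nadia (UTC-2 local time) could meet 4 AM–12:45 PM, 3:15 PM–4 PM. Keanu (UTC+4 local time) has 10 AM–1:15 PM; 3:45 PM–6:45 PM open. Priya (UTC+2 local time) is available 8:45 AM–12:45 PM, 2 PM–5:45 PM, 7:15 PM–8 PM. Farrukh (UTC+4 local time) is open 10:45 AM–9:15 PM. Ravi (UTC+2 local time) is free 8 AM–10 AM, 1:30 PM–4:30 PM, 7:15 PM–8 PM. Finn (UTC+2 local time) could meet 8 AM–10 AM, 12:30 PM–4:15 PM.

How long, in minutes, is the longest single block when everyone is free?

135

Nadia in UTC: 06:00-14:45, 17:15-18:00 (add 2h to convert from UTC-2).
Keanu in UTC: 06:00-09:15, 11:45-14:45 (subtract 4h to convert from UTC+4).
Priya in UTC: 06:45-10:45, 12:00-15:45, 17:15-18:00 (subtract 2h to convert from UTC+2).
Farrukh in UTC: 06:45-17:15 (subtract 4h to convert from UTC+4).
Ravi in UTC: 06:00-08:00, 11:30-14:30, 17:15-18:00 (subtract 2h to convert from UTC+2).
Finn in UTC: 06:00-08:00, 10:30-14:15 (subtract 2h to convert from UTC+2).
Nadia ∩ Keanu: 06:00-09:15, 11:45-14:45.
Nadia ∩ Keanu ∩ Priya: 06:45-09:15, 12:00-14:45.
Nadia ∩ Keanu ∩ Priya ∩ Farrukh: 06:45-09:15, 12:00-14:45.
Nadia ∩ Keanu ∩ Priya ∩ Farrukh ∩ Ravi: 06:45-08:00, 12:00-14:30.
Nadia ∩ Keanu ∩ Priya ∩ Farrukh ∩ Ravi ∩ Finn: 06:45-08:00, 12:00-14:15.
The longest is 12:00-14:15 at 135 minutes.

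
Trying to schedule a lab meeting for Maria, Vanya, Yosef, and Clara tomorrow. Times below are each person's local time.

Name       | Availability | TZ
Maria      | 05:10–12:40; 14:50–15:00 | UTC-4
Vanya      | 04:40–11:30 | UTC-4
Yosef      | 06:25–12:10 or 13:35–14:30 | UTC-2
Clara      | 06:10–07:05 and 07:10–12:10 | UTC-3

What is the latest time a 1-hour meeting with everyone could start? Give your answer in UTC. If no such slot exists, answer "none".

Maria in UTC: 09:10-16:40, 18:50-19:00 (add 4h to convert from UTC-4).
Vanya in UTC: 08:40-15:30 (add 4h to convert from UTC-4).
Yosef in UTC: 08:25-14:10, 15:35-16:30 (add 2h to convert from UTC-2).
Clara in UTC: 09:10-10:05, 10:10-15:10 (add 3h to convert from UTC-3).
Maria ∩ Vanya: 09:10-15:30.
Maria ∩ Vanya ∩ Yosef: 09:10-14:10.
Maria ∩ Vanya ∩ Yosef ∩ Clara: 09:10-10:05, 10:10-14:10.
Those are the intersection windows.
The last common window of at least 60 minutes is 10:10-14:10; a 60-minute meeting can start as late as 13:10 and still end by 14:10.

13:10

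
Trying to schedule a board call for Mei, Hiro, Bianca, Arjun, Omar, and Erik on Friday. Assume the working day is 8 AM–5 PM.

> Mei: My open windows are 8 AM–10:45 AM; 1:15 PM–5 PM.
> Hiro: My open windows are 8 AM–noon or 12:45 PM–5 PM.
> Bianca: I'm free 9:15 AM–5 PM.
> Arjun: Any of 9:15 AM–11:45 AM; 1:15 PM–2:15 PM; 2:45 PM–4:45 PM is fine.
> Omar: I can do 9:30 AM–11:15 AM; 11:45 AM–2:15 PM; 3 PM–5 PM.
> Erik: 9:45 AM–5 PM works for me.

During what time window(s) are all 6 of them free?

Mei ∩ Hiro: 08:00-10:45, 13:15-17:00.
Mei ∩ Hiro ∩ Bianca: 09:15-10:45, 13:15-17:00.
Mei ∩ Hiro ∩ Bianca ∩ Arjun: 09:15-10:45, 13:15-14:15, 14:45-16:45.
Mei ∩ Hiro ∩ Bianca ∩ Arjun ∩ Omar: 09:30-10:45, 13:15-14:15, 15:00-16:45.
Mei ∩ Hiro ∩ Bianca ∩ Arjun ∩ Omar ∩ Erik: 09:45-10:45, 13:15-14:15, 15:00-16:45.
So the common availability across everyone is 09:45-10:45, 13:15-14:15, 15:00-16:45.

09:45-10:45, 13:15-14:15, 15:00-16:45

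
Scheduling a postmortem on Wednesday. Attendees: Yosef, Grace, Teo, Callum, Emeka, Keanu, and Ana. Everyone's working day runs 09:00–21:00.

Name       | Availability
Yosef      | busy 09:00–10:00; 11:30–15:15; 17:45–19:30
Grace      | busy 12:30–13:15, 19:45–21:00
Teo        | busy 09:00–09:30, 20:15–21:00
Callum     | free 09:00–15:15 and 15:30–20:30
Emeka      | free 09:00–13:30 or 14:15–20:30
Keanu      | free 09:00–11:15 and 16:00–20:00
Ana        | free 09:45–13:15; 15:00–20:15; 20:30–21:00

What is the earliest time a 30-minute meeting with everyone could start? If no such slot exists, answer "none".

Yosef free: 10:00-11:30, 15:15-17:45, 19:30-21:00 (invert busy blocks within the working day).
Grace free: 09:00-12:30, 13:15-19:45 (invert busy blocks within the working day).
Teo free: 09:30-20:15 (invert busy blocks within the working day).
Callum free: 09:00-15:15, 15:30-20:30.
Emeka free: 09:00-13:30, 14:15-20:30.
Keanu free: 09:00-11:15, 16:00-20:00.
Ana free: 09:45-13:15, 15:00-20:15, 20:30-21:00.
Yosef ∩ Grace: 10:00-11:30, 15:15-17:45, 19:30-19:45.
Yosef ∩ Grace ∩ Teo: 10:00-11:30, 15:15-17:45, 19:30-19:45.
Yosef ∩ Grace ∩ Teo ∩ Callum: 10:00-11:30, 15:30-17:45, 19:30-19:45.
Yosef ∩ Grace ∩ Teo ∩ Callum ∩ Emeka: 10:00-11:30, 15:30-17:45, 19:30-19:45.
Yosef ∩ Grace ∩ Teo ∩ Callum ∩ Emeka ∩ Keanu: 10:00-11:15, 16:00-17:45, 19:30-19:45.
Yosef ∩ Grace ∩ Teo ∩ Callum ∩ Emeka ∩ Keanu ∩ Ana: 10:00-11:15, 16:00-17:45, 19:30-19:45.
So the common availability across everyone is 10:00-11:15, 16:00-17:45, 19:30-19:45.
The first common window of at least 30 minutes is 10:00-11:15, so the earliest start is 10:00.

10:00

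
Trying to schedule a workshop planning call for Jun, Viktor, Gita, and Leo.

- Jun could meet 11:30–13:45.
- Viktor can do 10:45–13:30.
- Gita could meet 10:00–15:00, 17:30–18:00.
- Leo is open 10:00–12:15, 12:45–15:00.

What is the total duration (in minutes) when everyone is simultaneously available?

Jun ∩ Viktor: 11:30-13:30.
Jun ∩ Viktor ∩ Gita: 11:30-13:30.
Jun ∩ Viktor ∩ Gita ∩ Leo: 11:30-12:15, 12:45-13:30.
Those are the intersection windows.
Summing the common windows: 45 + 45 = 90 minutes.

90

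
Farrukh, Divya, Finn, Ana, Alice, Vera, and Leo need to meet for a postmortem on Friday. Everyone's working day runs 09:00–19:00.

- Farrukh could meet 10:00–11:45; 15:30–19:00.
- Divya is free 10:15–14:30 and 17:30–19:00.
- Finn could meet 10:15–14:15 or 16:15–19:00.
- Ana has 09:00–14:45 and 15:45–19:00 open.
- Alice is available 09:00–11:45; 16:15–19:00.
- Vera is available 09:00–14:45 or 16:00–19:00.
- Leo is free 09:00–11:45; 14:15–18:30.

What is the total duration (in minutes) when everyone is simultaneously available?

150

Farrukh ∩ Divya: 10:15-11:45, 17:30-19:00.
Farrukh ∩ Divya ∩ Finn: 10:15-11:45, 17:30-19:00.
Farrukh ∩ Divya ∩ Finn ∩ Ana: 10:15-11:45, 17:30-19:00.
Farrukh ∩ Divya ∩ Finn ∩ Ana ∩ Alice: 10:15-11:45, 17:30-19:00.
Farrukh ∩ Divya ∩ Finn ∩ Ana ∩ Alice ∩ Vera: 10:15-11:45, 17:30-19:00.
Farrukh ∩ Divya ∩ Finn ∩ Ana ∩ Alice ∩ Vera ∩ Leo: 10:15-11:45, 17:30-18:30.
So the common availability across everyone is 10:15-11:45, 17:30-18:30.
Summing the common windows: 90 + 60 = 150 minutes.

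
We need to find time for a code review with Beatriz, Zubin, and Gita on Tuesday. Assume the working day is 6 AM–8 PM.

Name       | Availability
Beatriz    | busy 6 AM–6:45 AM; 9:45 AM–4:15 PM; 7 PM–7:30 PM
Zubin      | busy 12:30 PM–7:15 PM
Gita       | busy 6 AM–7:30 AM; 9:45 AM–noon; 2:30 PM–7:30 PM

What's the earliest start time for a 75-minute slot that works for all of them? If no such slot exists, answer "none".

Beatriz free: 06:45-09:45, 16:15-19:00, 19:30-20:00 (invert busy blocks within the working day).
Zubin free: 06:00-12:30, 19:15-20:00 (invert busy blocks within the working day).
Gita free: 07:30-09:45, 12:00-14:30, 19:30-20:00 (invert busy blocks within the working day).
Beatriz ∩ Zubin: 06:45-09:45, 19:30-20:00.
Beatriz ∩ Zubin ∩ Gita: 07:30-09:45, 19:30-20:00.
The first common window of at least 75 minutes is 07:30-09:45, so the earliest start is 07:30.

07:30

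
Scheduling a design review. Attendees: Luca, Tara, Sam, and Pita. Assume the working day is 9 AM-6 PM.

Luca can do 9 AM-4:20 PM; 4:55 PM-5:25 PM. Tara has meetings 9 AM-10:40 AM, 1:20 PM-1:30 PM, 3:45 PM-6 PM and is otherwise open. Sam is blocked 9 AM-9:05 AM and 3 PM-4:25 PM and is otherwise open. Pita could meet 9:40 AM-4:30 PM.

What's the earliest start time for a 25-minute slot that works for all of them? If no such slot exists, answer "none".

10:40

Luca free: 09:00-16:20, 16:55-17:25.
Tara free: 10:40-13:20, 13:30-15:45 (invert busy blocks within the working day).
Sam free: 09:05-15:00, 16:25-18:00 (invert busy blocks within the working day).
Pita free: 09:40-16:30.
Luca ∩ Tara: 10:40-13:20, 13:30-15:45.
Luca ∩ Tara ∩ Sam: 10:40-13:20, 13:30-15:00.
Luca ∩ Tara ∩ Sam ∩ Pita: 10:40-13:20, 13:30-15:00.
The first common window of at least 25 minutes is 10:40-13:20, so the earliest start is 10:40.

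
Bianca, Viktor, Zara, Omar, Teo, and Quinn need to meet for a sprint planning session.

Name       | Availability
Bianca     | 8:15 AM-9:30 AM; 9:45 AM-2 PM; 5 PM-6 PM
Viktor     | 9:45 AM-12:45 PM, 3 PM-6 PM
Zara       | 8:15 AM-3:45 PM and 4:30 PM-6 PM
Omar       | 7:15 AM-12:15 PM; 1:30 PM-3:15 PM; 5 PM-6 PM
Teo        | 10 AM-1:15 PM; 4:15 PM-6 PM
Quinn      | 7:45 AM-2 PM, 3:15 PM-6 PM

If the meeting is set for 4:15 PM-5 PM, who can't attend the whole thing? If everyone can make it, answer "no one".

Bianca, Omar, Zara

Bianca: not fully free for 16:15-17:00. Viktor: free for 16:15-17:00. Zara: not fully free for 16:15-17:00. Omar: not fully free for 16:15-17:00. Teo: free for 16:15-17:00. Quinn: free for 16:15-17:00.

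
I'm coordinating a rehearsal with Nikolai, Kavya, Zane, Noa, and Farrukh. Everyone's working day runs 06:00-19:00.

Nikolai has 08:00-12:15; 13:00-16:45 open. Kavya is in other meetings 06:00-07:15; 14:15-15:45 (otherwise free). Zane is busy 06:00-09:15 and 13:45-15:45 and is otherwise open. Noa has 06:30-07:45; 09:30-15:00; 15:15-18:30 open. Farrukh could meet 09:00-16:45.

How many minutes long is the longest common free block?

165

Nikolai free: 08:00-12:15, 13:00-16:45.
Kavya free: 07:15-14:15, 15:45-19:00 (invert busy blocks within the working day).
Zane free: 09:15-13:45, 15:45-19:00 (invert busy blocks within the working day).
Noa free: 06:30-07:45, 09:30-15:00, 15:15-18:30.
Farrukh free: 09:00-16:45.
Nikolai ∩ Kavya: 08:00-12:15, 13:00-14:15, 15:45-16:45.
Nikolai ∩ Kavya ∩ Zane: 09:15-12:15, 13:00-13:45, 15:45-16:45.
Nikolai ∩ Kavya ∩ Zane ∩ Noa: 09:30-12:15, 13:00-13:45, 15:45-16:45.
Nikolai ∩ Kavya ∩ Zane ∩ Noa ∩ Farrukh: 09:30-12:15, 13:00-13:45, 15:45-16:45.
So the common availability across everyone is 09:30-12:15, 13:00-13:45, 15:45-16:45.
The longest is 09:30-12:15 at 165 minutes.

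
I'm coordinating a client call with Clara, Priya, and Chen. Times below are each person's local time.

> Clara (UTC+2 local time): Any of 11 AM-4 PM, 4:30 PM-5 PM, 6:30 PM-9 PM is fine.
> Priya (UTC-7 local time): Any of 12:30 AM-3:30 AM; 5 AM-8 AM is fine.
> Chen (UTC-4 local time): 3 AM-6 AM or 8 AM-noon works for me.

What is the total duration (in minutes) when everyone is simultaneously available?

210

Clara in UTC: 09:00-14:00, 14:30-15:00, 16:30-19:00 (subtract 2h to convert from UTC+2).
Priya in UTC: 07:30-10:30, 12:00-15:00 (add 7h to convert from UTC-7).
Chen in UTC: 07:00-10:00, 12:00-16:00 (add 4h to convert from UTC-4).
Clara ∩ Priya: 09:00-10:30, 12:00-14:00, 14:30-15:00.
Clara ∩ Priya ∩ Chen: 09:00-10:00, 12:00-14:00, 14:30-15:00.
Those are the intersection windows.
Summing the common windows: 60 + 120 + 30 = 210 minutes.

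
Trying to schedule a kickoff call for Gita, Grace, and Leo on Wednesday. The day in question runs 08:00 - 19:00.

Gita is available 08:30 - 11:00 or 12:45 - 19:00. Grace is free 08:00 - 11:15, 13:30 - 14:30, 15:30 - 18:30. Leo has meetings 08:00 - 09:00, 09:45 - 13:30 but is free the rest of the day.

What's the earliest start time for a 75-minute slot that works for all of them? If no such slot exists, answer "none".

15:30

Gita free: 08:30-11:00, 12:45-19:00.
Grace free: 08:00-11:15, 13:30-14:30, 15:30-18:30.
Leo free: 09:00-09:45, 13:30-19:00 (invert busy blocks within the working day).
Gita ∩ Grace: 08:30-11:00, 13:30-14:30, 15:30-18:30.
Gita ∩ Grace ∩ Leo: 09:00-09:45, 13:30-14:30, 15:30-18:30.
So the common availability across everyone is 09:00-09:45, 13:30-14:30, 15:30-18:30.
The first common window of at least 75 minutes is 15:30-18:30, so the earliest start is 15:30.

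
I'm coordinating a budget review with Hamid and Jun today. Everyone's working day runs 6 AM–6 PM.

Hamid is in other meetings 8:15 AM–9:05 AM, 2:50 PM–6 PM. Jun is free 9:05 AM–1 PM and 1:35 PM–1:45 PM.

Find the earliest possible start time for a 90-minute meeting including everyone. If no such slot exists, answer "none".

09:05

Hamid free: 06:00-08:15, 09:05-14:50 (invert busy blocks within the working day).
Jun free: 09:05-13:00, 13:35-13:45.
Hamid ∩ Jun: 09:05-13:00, 13:35-13:45.
So the common availability across everyone is 09:05-13:00, 13:35-13:45.
The first common window of at least 90 minutes is 09:05-13:00, so the earliest start is 09:05.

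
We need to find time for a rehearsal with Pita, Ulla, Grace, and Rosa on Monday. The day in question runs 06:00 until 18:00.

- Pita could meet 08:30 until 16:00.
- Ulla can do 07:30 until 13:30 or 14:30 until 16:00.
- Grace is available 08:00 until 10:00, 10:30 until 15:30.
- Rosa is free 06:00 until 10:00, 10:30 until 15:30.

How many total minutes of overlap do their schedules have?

Pita ∩ Ulla: 08:30-13:30, 14:30-16:00.
Pita ∩ Ulla ∩ Grace: 08:30-10:00, 10:30-13:30, 14:30-15:30.
Pita ∩ Ulla ∩ Grace ∩ Rosa: 08:30-10:00, 10:30-13:30, 14:30-15:30.
So the common availability across everyone is 08:30-10:00, 10:30-13:30, 14:30-15:30.
Summing the common windows: 90 + 180 + 60 = 330 minutes.

330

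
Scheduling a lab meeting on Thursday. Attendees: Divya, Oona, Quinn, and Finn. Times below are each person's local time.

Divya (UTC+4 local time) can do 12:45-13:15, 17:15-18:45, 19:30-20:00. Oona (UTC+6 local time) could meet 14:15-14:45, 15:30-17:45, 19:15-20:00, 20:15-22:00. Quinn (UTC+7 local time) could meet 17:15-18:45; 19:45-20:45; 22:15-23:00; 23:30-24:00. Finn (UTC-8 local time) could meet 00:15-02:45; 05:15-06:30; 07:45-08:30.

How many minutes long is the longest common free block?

Divya in UTC: 08:45-09:15, 13:15-14:45, 15:30-16:00 (subtract 4h to convert from UTC+4).
Oona in UTC: 08:15-08:45, 09:30-11:45, 13:15-14:00, 14:15-16:00 (subtract 6h to convert from UTC+6).
Quinn in UTC: 10:15-11:45, 12:45-13:45, 15:15-16:00, 16:30-17:00 (subtract 7h to convert from UTC+7).
Finn in UTC: 08:15-10:45, 13:15-14:30, 15:45-16:30 (add 8h to convert from UTC-8).
Divya ∩ Oona: 13:15-14:00, 14:15-14:45, 15:30-16:00.
Divya ∩ Oona ∩ Quinn: 13:15-13:45, 15:30-16:00.
Divya ∩ Oona ∩ Quinn ∩ Finn: 13:15-13:45, 15:45-16:00.
The longest is 13:15-13:45 at 30 minutes.

30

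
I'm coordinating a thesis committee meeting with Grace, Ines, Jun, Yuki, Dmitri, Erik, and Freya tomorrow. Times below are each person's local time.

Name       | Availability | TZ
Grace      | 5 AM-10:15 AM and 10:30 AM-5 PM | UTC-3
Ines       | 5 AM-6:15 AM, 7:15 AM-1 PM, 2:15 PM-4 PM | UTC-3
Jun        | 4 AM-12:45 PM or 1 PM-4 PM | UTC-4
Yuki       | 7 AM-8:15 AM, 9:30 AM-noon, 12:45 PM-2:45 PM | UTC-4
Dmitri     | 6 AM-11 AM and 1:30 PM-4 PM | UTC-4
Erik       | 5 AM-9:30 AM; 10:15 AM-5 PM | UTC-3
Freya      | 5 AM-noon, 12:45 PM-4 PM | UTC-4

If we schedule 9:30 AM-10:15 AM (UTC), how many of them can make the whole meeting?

Grace in UTC: 08:00-13:15, 13:30-20:00 (add 3h to convert from UTC-3).
Ines in UTC: 08:00-09:15, 10:15-16:00, 17:15-19:00 (add 3h to convert from UTC-3).
Jun in UTC: 08:00-16:45, 17:00-20:00 (add 4h to convert from UTC-4).
Yuki in UTC: 11:00-12:15, 13:30-16:00, 16:45-18:45 (add 4h to convert from UTC-4).
Dmitri in UTC: 10:00-15:00, 17:30-20:00 (add 4h to convert from UTC-4).
Erik in UTC: 08:00-12:30, 13:15-20:00 (add 3h to convert from UTC-3).
Freya in UTC: 09:00-16:00, 16:45-20:00 (add 4h to convert from UTC-4).
Grace, Jun, Erik, and Freya can make the full 09:30-10:15 slot — that's 4.

4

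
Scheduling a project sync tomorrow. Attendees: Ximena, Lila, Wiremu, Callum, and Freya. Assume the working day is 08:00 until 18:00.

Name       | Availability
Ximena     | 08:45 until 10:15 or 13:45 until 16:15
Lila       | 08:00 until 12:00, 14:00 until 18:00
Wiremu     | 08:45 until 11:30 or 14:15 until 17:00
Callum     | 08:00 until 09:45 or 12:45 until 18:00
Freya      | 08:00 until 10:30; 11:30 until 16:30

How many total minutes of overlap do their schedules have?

Ximena ∩ Lila: 08:45-10:15, 14:00-16:15.
Ximena ∩ Lila ∩ Wiremu: 08:45-10:15, 14:15-16:15.
Ximena ∩ Lila ∩ Wiremu ∩ Callum: 08:45-09:45, 14:15-16:15.
Ximena ∩ Lila ∩ Wiremu ∩ Callum ∩ Freya: 08:45-09:45, 14:15-16:15.
Those are the intersection windows.
Summing the common windows: 60 + 120 = 180 minutes.

180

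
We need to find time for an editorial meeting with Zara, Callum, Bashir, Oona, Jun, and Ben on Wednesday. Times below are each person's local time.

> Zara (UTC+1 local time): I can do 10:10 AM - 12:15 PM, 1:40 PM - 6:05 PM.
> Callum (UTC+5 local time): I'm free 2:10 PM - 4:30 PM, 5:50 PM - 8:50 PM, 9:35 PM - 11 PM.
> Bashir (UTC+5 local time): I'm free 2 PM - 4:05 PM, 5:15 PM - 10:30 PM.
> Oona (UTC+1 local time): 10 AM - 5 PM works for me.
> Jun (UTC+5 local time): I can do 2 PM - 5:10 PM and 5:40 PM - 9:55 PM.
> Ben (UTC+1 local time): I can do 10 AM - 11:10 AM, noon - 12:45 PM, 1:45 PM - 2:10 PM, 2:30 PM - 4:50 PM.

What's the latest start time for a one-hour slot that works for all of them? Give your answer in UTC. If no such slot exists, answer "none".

Zara in UTC: 09:10-11:15, 12:40-17:05 (subtract 1h to convert from UTC+1).
Callum in UTC: 09:10-11:30, 12:50-15:50, 16:35-18:00 (subtract 5h to convert from UTC+5).
Bashir in UTC: 09:00-11:05, 12:15-17:30 (subtract 5h to convert from UTC+5).
Oona in UTC: 09:00-16:00 (subtract 1h to convert from UTC+1).
Jun in UTC: 09:00-12:10, 12:40-16:55 (subtract 5h to convert from UTC+5).
Ben in UTC: 09:00-10:10, 11:00-11:45, 12:45-13:10, 13:30-15:50 (subtract 1h to convert from UTC+1).
Zara ∩ Callum: 09:10-11:15, 12:50-15:50, 16:35-17:05.
Zara ∩ Callum ∩ Bashir: 09:10-11:05, 12:50-15:50, 16:35-17:05.
Zara ∩ Callum ∩ Bashir ∩ Oona: 09:10-11:05, 12:50-15:50.
Zara ∩ Callum ∩ Bashir ∩ Oona ∩ Jun: 09:10-11:05, 12:50-15:50.
Zara ∩ Callum ∩ Bashir ∩ Oona ∩ Jun ∩ Ben: 09:10-10:10, 11:00-11:05, 12:50-13:10, 13:30-15:50.
The last common window of at least 60 minutes is 13:30-15:50; a 60-minute meeting can start as late as 14:50 and still end by 15:50.

14:50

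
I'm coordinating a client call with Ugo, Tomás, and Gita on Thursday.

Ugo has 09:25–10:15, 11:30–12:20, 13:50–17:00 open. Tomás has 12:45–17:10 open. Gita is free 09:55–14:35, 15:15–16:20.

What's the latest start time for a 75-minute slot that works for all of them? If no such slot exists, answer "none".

none

Ugo ∩ Tomás: 13:50-17:00.
Ugo ∩ Tomás ∩ Gita: 13:50-14:35, 15:15-16:20.
So the common availability across everyone is 13:50-14:35, 15:15-16:20.
No common window is at least 75 minutes long.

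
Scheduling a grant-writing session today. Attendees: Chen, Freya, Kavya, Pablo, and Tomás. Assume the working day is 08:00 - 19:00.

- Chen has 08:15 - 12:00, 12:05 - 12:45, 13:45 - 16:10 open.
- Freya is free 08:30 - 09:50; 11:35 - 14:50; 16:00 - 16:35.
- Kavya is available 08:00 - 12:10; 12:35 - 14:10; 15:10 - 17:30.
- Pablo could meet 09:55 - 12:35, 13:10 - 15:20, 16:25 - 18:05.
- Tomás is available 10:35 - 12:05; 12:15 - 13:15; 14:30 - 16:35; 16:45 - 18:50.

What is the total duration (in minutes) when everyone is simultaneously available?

25

Chen ∩ Freya: 08:30-09:50, 11:35-12:00, 12:05-12:45, 13:45-14:50, 16:00-16:10.
Chen ∩ Freya ∩ Kavya: 08:30-09:50, 11:35-12:00, 12:05-12:10, 12:35-12:45, 13:45-14:10, 16:00-16:10.
Chen ∩ Freya ∩ Kavya ∩ Pablo: 11:35-12:00, 12:05-12:10, 13:45-14:10.
Chen ∩ Freya ∩ Kavya ∩ Pablo ∩ Tomás: 11:35-12:00.
Those are the intersection windows.
That's a single block of 25 minutes.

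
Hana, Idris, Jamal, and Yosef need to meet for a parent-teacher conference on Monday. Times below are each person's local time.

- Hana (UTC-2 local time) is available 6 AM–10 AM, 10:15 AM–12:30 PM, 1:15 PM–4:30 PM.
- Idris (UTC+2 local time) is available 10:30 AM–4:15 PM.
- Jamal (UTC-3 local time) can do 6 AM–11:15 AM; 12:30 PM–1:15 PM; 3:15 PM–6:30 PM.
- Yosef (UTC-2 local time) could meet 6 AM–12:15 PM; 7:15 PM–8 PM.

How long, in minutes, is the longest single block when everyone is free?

180

Hana in UTC: 08:00-12:00, 12:15-14:30, 15:15-18:30 (add 2h to convert from UTC-2).
Idris in UTC: 08:30-14:15 (subtract 2h to convert from UTC+2).
Jamal in UTC: 09:00-14:15, 15:30-16:15, 18:15-21:30 (add 3h to convert from UTC-3).
Yosef in UTC: 08:00-14:15, 21:15-22:00 (add 2h to convert from UTC-2).
Hana ∩ Idris: 08:30-12:00, 12:15-14:15.
Hana ∩ Idris ∩ Jamal: 09:00-12:00, 12:15-14:15.
Hana ∩ Idris ∩ Jamal ∩ Yosef: 09:00-12:00, 12:15-14:15.
The longest is 09:00-12:00 at 180 minutes.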